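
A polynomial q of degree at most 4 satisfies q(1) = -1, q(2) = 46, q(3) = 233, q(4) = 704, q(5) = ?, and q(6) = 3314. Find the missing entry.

The 5 known points determine the degree-4 polynomial uniquely.
Write q(x) = ax^4 + bx^3 + cx^2 + dx + e. Substituting each data point gives a linear system:
  a + b + c + d + e = -1
  16a + 8b + 4c + 2d + e = 46
  81a + 27b + 9c + 3d + e = 233
  256a + 64b + 16c + 4d + e = 704
  1296a + 216b + 36c + 6d + e = 3314
Solving the system yields a = 2, b = 4, c = -4, d = 1, e = -4.
So q(x) = 2x^4 + 4x^3 - 4x^2 + x - 4.
Then q(5) = 1651.

1651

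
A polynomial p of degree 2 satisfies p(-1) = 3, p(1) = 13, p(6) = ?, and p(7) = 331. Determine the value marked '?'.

248

The 3 known points determine the degree-2 polynomial uniquely.
Write p(t) = at^2 + bt + c. Substituting each data point gives a linear system:
  a - b + c = 3
  a + b + c = 13
  49a + 7b + c = 331
Solving the system yields a = 6, b = 5, c = 2.
So p(t) = 6t^2 + 5t + 2.
Then p(6) = 248.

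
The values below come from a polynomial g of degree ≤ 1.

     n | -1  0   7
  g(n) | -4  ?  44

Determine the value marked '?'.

2

The 2 known points determine the degree-1 polynomial uniquely.
Write g(n) = an + b. Substituting each data point gives a linear system:
  -a + b = -4
  7a + b = 44
Solving the system yields a = 6, b = 2.
So g(n) = 6n + 2.
Then g(0) = 2.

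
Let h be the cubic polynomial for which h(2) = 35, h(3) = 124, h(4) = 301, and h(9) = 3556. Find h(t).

h(t) = 5t^3 - t^2 - t + 1

Write h(t) = at^3 + bt^2 + ct + d. Substituting each data point gives a linear system:
  8a + 4b + 2c + d = 35
  27a + 9b + 3c + d = 124
  64a + 16b + 4c + d = 301
  729a + 81b + 9c + d = 3556
Solving the system yields a = 5, b = -1, c = -1, d = 1.
So h(t) = 5t³ - t² - t + 1.
Check: h(3) = 124. ✓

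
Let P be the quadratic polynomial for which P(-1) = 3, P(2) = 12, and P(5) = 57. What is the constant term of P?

Write P(s) = as^2 + bs + c. Substituting each data point gives a linear system:
  a - b + c = 3
  4a + 2b + c = 12
  25a + 5b + c = 57
Solving the system yields a = 2, b = 1, c = 2.
So P(s) = 2s² + s + 2.
The constant term is 2.

2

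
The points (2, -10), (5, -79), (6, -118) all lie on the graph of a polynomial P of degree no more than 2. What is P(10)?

Using the Lagrange interpolation formula with nodes 2, 5, 6:
  L_0(t) = (t - 5)(t - 6) / 12
  L_1(t) = (t - 2)(t - 6) / -3
  L_2(t) = (t - 2)(t - 5) / 4
Then P(t) = -10·L_0(t) - 79·L_1(t) - 118·L_2(t).
Expanding and collecting terms gives P(t) = -4t² + 5t - 4.
Evaluating at t = 10: P(10) = -354.

-354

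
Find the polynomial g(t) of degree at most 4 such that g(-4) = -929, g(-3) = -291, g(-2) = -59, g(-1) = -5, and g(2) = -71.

g(t) = -4t^4 - 2t^3 - t^2 + 5t + 3

Using the Lagrange interpolation formula with nodes -4, -3, -2, -1, 2:
  L_0(t) = (t + 3)(t + 2)(t + 1)(t - 2) / 36
  L_1(t) = (t + 4)(t + 2)(t + 1)(t - 2) / -10
  L_2(t) = (t + 4)(t + 3)(t + 1)(t - 2) / 8
  L_3(t) = (t + 4)(t + 3)(t + 2)(t - 2) / -18
  L_4(t) = (t + 4)(t + 3)(t + 2)(t + 1) / 360
Then g(t) = -929·L_0(t) - 291·L_1(t) - 59·L_2(t) - 5·L_3(t) - 71·L_4(t).
Expanding and collecting terms gives g(t) = -4t^4 - 2t^3 - t^2 + 5t + 3.
Check: g(-1) = -5. ✓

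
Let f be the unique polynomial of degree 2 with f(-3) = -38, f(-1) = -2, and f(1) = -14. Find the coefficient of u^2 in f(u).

-6

Write f(u) = au^2 + bu + c. Substituting each data point gives a linear system:
  9a - 3b + c = -38
  a - b + c = -2
  a + b + c = -14
Solving the system yields a = -6, b = -6, c = -2.
So f(u) = -6u² - 6u - 2.
The leading coefficient is -6.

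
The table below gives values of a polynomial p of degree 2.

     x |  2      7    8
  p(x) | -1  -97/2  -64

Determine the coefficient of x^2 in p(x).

-1

Write p(x) = ax^2 + bx + c. Substituting each data point gives a linear system:
  4a + 2b + c = -1
  49a + 7b + c = -97/2
  64a + 8b + c = -64
Solving the system yields a = -1, b = -1/2, c = 4.
So p(x) = -x^2 - (1/2)x + 4.
The leading coefficient is -1.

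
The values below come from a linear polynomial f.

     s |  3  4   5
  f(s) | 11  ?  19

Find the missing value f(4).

15

The 2 known points determine the degree-1 polynomial uniquely.
Write f(s) = as + b. Substituting each data point gives a linear system:
  3a + b = 11
  5a + b = 19
Solving the system yields a = 4, b = -1.
So f(s) = 4s - 1.
Then f(4) = 15.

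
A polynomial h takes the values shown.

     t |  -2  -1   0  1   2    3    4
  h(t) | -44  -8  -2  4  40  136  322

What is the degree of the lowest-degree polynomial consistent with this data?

Forward differences of the values at t = -2, -1, 0, 1, 2, 3, 4:
  h  : -44  -8  -2  4  40  136  322
  Δ  : 36  6  6  36  96  186
  Δ^2: -30  0  30  60  90
  Δ^3: 30  30  30  30
  Δ^4: 0  0  0
  Δ^5: 0  0
  Δ^6: 0
The third differences are constant (30) and nonzero, while all higher differences vanish, so the minimal degree is 3.

3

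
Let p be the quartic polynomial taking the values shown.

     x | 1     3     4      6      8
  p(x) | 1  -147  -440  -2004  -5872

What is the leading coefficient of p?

Write p(x) = ax^4 + bx^3 + cx^2 + dx + e. Substituting each data point gives a linear system:
  a + b + c + d + e = 1
  81a + 27b + 9c + 3d + e = -147
  256a + 64b + 16c + 4d + e = -440
  1296a + 216b + 36c + 6d + e = -2004
  4096a + 512b + 64c + 8d + e = -5872
Solving the system yields a = -1, b = -4, c = 4, d = 2, e = 0.
So p(x) = -x^4 - 4x^3 + 4x^2 + 2x.
The leading coefficient is -1.

-1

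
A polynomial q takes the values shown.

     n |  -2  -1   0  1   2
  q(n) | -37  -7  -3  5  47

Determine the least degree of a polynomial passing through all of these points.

3

Forward differences of the values at n = -2, -1, 0, 1, 2:
  q  : -37  -7  -3  5  47
  Δ  : 30  4  8  42
  Δ^2: -26  4  34
  Δ^3: 30  30
  Δ^4: 0
The third differences are constant (30) and nonzero, while all higher differences vanish, so the minimal degree is 3.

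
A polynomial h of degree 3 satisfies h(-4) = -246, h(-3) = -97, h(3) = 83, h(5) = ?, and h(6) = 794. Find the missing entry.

The 4 known points determine the degree-3 polynomial uniquely.
Write h(n) = an^3 + bn^2 + cn + d. Substituting each data point gives a linear system:
  -64a + 16b - 4c + d = -246
  -27a + 9b - 3c + d = -97
  27a + 9b + 3c + d = 83
  216a + 36b + 6c + d = 794
Solving the system yields a = 4, b = -1, c = -6, d = 2.
So h(n) = 4n^3 - n^2 - 6n + 2.
Then h(5) = 447.

447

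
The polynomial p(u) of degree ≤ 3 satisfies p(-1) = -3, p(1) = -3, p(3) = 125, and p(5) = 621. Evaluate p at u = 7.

Write p(u) = au^3 + bu^2 + cu + d. Substituting each data point gives a linear system:
  -a + b - c + d = -3
  a + b + c + d = -3
  27a + 9b + 3c + d = 125
  125a + 25b + 5c + d = 621
Solving the system yields a = 5, b = 1, c = -5, d = -4.
So p(u) = 5u^3 + u^2 - 5u - 4.
Then p(7) = 1725.

1725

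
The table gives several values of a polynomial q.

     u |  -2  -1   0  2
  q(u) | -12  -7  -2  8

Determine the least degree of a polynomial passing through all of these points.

Divided differences on the nodes -2, -1, 0, 2:
  order 0: -12  -7  -2  8
  order 1: 5  5  5
  order 2: 0  0
  order 3: 0
The order-1 divided differences are all 5 (nonzero) and every higher order vanishes, so the data lies on a polynomial of degree exactly 1.

1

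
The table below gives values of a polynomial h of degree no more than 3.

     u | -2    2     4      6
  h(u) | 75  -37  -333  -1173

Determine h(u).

h(u) = -6u^3 + 4u^2 - 4u + 3

Write h(u) = au^3 + bu^2 + cu + d. Substituting each data point gives a linear system:
  -8a + 4b - 2c + d = 75
  8a + 4b + 2c + d = -37
  64a + 16b + 4c + d = -333
  216a + 36b + 6c + d = -1173
Solving the system yields a = -6, b = 4, c = -4, d = 3.
So h(u) = -6u^3 + 4u^2 - 4u + 3.
Check: h(4) = -333. ✓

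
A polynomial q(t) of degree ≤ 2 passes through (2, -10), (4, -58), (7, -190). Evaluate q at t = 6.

-138

Write q(t) = at^2 + bt + c. Substituting each data point gives a linear system:
  4a + 2b + c = -10
  16a + 4b + c = -58
  49a + 7b + c = -190
Solving the system yields a = -4, b = 0, c = 6.
So q(t) = -4t² + 6.
Then q(6) = -138.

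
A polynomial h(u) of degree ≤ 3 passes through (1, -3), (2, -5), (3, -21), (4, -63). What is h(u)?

h(u) = -2u^3 + 5u^2 - 3u - 3

Using the Lagrange interpolation formula with nodes 1, 2, 3, 4:
  L_0(u) = (u - 2)(u - 3)(u - 4) / -6
  L_1(u) = (u - 1)(u - 3)(u - 4) / 2
  L_2(u) = (u - 1)(u - 2)(u - 4) / -2
  L_3(u) = (u - 1)(u - 2)(u - 3) / 6
Then h(u) = -3·L_0(u) - 5·L_1(u) - 21·L_2(u) - 63·L_3(u).
Expanding and collecting terms gives h(u) = -2u^3 + 5u^2 - 3u - 3.
Check: h(2) = -5. ✓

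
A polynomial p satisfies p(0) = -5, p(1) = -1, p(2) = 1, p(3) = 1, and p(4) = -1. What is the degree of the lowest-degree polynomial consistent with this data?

Forward differences of the values at u = 0, 1, 2, 3, 4:
  p  : -5  -1  1  1  -1
  Δ  : 4  2  0  -2
  Δ^2: -2  -2  -2
  Δ^3: 0  0
  Δ^4: 0
The second differences are constant (-2) and nonzero, while all higher differences vanish, so the minimal degree is 2.

2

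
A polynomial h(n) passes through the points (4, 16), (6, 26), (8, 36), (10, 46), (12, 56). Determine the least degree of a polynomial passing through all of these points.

Forward differences of the values at n = 4, 6, 8, 10, 12:
  h  : 16  26  36  46  56
  Δ  : 10  10  10  10
  Δ^2: 0  0  0
  Δ^3: 0  0
  Δ^4: 0
The first differences are constant (10) and nonzero, while all higher differences vanish, so the minimal degree is 1.

1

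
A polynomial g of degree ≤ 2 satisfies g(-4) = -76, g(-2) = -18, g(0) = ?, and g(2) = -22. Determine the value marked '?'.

The 3 known points determine the degree-2 polynomial uniquely.
Write g(t) = at^2 + bt + c. Substituting each data point gives a linear system:
  16a - 4b + c = -76
  4a - 2b + c = -18
  4a + 2b + c = -22
Solving the system yields a = -5, b = -1, c = 0.
So g(t) = -5t^2 - t.
Then g(0) = 0.

0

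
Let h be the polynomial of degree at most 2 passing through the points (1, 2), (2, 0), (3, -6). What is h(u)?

Using the Lagrange interpolation formula with nodes 1, 2, 3:
  L_0(u) = (u - 2)(u - 3) / 2
  L_1(u) = (u - 1)(u - 3) / -1
  L_2(u) = (u - 1)(u - 2) / 2
Then h(u) = 2·L_0(u) + 0·L_1(u) - 6·L_2(u).
Expanding and collecting terms gives h(u) = -2u² + 4u.
Check: h(1) = 2. ✓

h(u) = -2u^2 + 4u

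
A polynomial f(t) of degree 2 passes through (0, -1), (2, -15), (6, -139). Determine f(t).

Using the Lagrange interpolation formula with nodes 0, 2, 6:
  L_0(t) = (t - 2)(t - 6) / 12
  L_1(t) = t(t - 6) / -8
  L_2(t) = t(t - 2) / 24
Then f(t) = -1·L_0(t) - 15·L_1(t) - 139·L_2(t).
Expanding and collecting terms gives f(t) = -4t² + t - 1.
Check: f(0) = -1. ✓

f(t) = -4t^2 + t - 1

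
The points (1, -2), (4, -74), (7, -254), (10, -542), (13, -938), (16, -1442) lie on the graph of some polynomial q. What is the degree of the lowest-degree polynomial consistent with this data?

Forward differences of the values at n = 1, 4, 7, 10, 13, 16:
  q  : -2  -74  -254  -542  -938  -1442
  Δ  : -72  -180  -288  -396  -504
  Δ^2: -108  -108  -108  -108
  Δ^3: 0  0  0
  Δ^4: 0  0
  Δ^5: 0
The second differences are constant (-108) and nonzero, while all higher differences vanish, so the minimal degree is 2.

2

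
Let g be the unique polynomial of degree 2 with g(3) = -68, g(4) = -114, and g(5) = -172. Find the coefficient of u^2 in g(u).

-6

Write g(u) = au^2 + bu + c. Substituting each data point gives a linear system:
  9a + 3b + c = -68
  16a + 4b + c = -114
  25a + 5b + c = -172
Solving the system yields a = -6, b = -4, c = -2.
So g(u) = -6u^2 - 4u - 2.
The leading coefficient is -6.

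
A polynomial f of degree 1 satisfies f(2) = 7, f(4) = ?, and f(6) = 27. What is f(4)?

The 2 known points determine the degree-1 polynomial uniquely.
Write f(u) = au + b. Substituting each data point gives a linear system:
  2a + b = 7
  6a + b = 27
Solving the system yields a = 5, b = -3.
So f(u) = 5u - 3.
Then f(4) = 17.

17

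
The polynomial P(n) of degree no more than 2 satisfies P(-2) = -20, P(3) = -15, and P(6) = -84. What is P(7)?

Write P(n) = an^2 + bn + c. Substituting each data point gives a linear system:
  4a - 2b + c = -20
  9a + 3b + c = -15
  36a + 6b + c = -84
Solving the system yields a = -3, b = 4, c = 0.
So P(n) = -3n^2 + 4n.
Then P(7) = -119.

-119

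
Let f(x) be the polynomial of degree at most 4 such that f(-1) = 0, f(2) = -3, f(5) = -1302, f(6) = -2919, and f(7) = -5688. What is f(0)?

3

Write f(x) = ax^4 + bx^3 + cx^2 + dx + e. Substituting each data point gives a linear system:
  a - b + c - d + e = 0
  16a + 8b + 4c + 2d + e = -3
  625a + 125b + 25c + 5d + e = -1302
  1296a + 216b + 36c + 6d + e = -2919
  2401a + 343b + 49c + 7d + e = -5688
Solving the system yields a = -3, b = 4, c = 3, d = -1, e = 3.
So f(x) = -3x^4 + 4x^3 + 3x^2 - x + 3.
Then f(0) = 3.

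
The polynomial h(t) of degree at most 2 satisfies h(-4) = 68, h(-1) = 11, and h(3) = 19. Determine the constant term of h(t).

4

Write h(t) = at^2 + bt + c. Substituting each data point gives a linear system:
  16a - 4b + c = 68
  a - b + c = 11
  9a + 3b + c = 19
Solving the system yields a = 3, b = -4, c = 4.
So h(t) = 3t² - 4t + 4.
The constant term is 4.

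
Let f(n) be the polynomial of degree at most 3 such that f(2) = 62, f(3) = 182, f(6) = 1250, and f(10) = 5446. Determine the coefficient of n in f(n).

5

Write f(n) = an^3 + bn^2 + cn + d. Substituting each data point gives a linear system:
  8a + 4b + 2c + d = 62
  27a + 9b + 3c + d = 182
  216a + 36b + 6c + d = 1250
  1000a + 100b + 10c + d = 5446
Solving the system yields a = 5, b = 4, c = 5, d = -4.
So f(n) = 5n^3 + 4n^2 + 5n - 4.
The coefficient of n is 5.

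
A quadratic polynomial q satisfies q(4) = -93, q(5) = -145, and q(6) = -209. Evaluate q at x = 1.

-9

Using the Lagrange interpolation formula with nodes 4, 5, 6:
  L_0(x) = (x - 5)(x - 6) / 2
  L_1(x) = (x - 4)(x - 6) / -1
  L_2(x) = (x - 4)(x - 5) / 2
Then q(x) = -93·L_0(x) - 145·L_1(x) - 209·L_2(x).
Expanding and collecting terms gives q(x) = -6x^2 + 2x - 5.
Evaluating at x = 1: q(1) = -9.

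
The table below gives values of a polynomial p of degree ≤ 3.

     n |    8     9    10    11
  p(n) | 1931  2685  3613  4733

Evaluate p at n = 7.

Write p(n) = an^3 + bn^2 + cn + d. Substituting each data point gives a linear system:
  512a + 64b + 8c + d = 1931
  729a + 81b + 9c + d = 2685
  1000a + 100b + 10c + d = 3613
  1331a + 121b + 11c + d = 4733
Solving the system yields a = 3, b = 6, c = 1, d = 3.
So p(n) = 3n^3 + 6n^2 + n + 3.
Then p(7) = 1333.

1333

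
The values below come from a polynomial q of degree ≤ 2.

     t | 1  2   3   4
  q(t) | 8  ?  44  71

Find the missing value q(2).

On equispaced nodes a degree-2 polynomial has vanishing third forward difference, so
  - q(1) + 3·q(2) - 3·q(3) + q(4) = 0.
Substituting the known values and solving for q(2):
  3·q(2) = 69
  q(2) = 23.

23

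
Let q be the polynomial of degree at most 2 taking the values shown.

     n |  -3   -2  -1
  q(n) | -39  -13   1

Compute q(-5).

-127

Write q(n) = an^2 + bn + c. Substituting each data point gives a linear system:
  9a - 3b + c = -39
  4a - 2b + c = -13
  a - b + c = 1
Solving the system yields a = -6, b = -4, c = 3.
So q(n) = -6n^2 - 4n + 3.
Then q(-5) = -127.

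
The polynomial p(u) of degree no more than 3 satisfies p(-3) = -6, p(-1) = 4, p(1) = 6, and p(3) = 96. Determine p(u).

p(u) = 2u^3 + 5u^2 - u

Using the Lagrange interpolation formula with nodes -3, -1, 1, 3:
  L_0(u) = (u + 1)(u - 1)(u - 3) / -48
  L_1(u) = (u + 3)(u - 1)(u - 3) / 16
  L_2(u) = (u + 3)(u + 1)(u - 3) / -16
  L_3(u) = (u + 3)(u + 1)(u - 1) / 48
Then p(u) = -6·L_0(u) + 4·L_1(u) + 6·L_2(u) + 96·L_3(u).
Expanding and collecting terms gives p(u) = 2u^3 + 5u^2 - u.
Check: p(-1) = 4. ✓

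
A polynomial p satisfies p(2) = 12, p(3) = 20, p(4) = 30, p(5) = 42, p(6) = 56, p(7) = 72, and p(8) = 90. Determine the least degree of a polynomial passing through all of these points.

2

Forward differences of the values at t = 2, 3, 4, 5, 6, 7, 8:
  p  : 12  20  30  42  56  72  90
  Δ  : 8  10  12  14  16  18
  Δ^2: 2  2  2  2  2
  Δ^3: 0  0  0  0
  Δ^4: 0  0  0
  Δ^5: 0  0
  Δ^6: 0
The second differences are constant (2) and nonzero, while all higher differences vanish, so the minimal degree is 2.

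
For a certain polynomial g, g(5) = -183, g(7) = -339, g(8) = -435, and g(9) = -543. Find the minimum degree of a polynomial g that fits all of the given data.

2

Divided differences on the nodes 5, 7, 8, 9:
  order 0: -183  -339  -435  -543
  order 1: -78  -96  -108
  order 2: -6  -6
  order 3: 0
The order-2 divided differences are all -6 (nonzero) and every higher order vanishes, so the data lies on a polynomial of degree exactly 2.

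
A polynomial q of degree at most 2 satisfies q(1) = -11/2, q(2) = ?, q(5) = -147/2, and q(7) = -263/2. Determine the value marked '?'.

The 3 known points determine the degree-2 polynomial uniquely.
Write q(t) = at^2 + bt + c. Substituting each data point gives a linear system:
  a + b + c = -11/2
  25a + 5b + c = -147/2
  49a + 7b + c = -263/2
Solving the system yields a = -2, b = -5, c = 3/2.
So q(t) = -2t² - 5t + 3/2.
Then q(2) = -33/2.

-33/2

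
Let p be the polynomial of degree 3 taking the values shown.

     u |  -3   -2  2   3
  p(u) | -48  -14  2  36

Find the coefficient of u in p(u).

-4

Write p(u) = au^3 + bu^2 + cu + d. Substituting each data point gives a linear system:
  -27a + 9b - 3c + d = -48
  -8a + 4b - 2c + d = -14
  8a + 4b + 2c + d = 2
  27a + 9b + 3c + d = 36
Solving the system yields a = 2, b = 0, c = -4, d = -6.
So p(u) = 2u³ - 4u - 6.
The coefficient of u is -4.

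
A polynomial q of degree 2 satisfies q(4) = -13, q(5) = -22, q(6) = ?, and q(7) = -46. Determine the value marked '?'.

-33

The 3 known points determine the degree-2 polynomial uniquely.
Write q(x) = ax^2 + bx + c. Substituting each data point gives a linear system:
  16a + 4b + c = -13
  25a + 5b + c = -22
  49a + 7b + c = -46
Solving the system yields a = -1, b = 0, c = 3.
So q(x) = -x^2 + 3.
Then q(6) = -33.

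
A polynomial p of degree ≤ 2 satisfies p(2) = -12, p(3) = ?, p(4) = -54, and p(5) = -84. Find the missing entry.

-30

On equispaced nodes a degree-2 polynomial has vanishing third forward difference, so
  - p(2) + 3·p(3) - 3·p(4) + p(5) = 0.
Substituting the known values and solving for p(3):
  3·p(3) = -90
  p(3) = -30.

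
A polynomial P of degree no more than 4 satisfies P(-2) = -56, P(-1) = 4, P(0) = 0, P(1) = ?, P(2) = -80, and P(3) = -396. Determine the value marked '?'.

The 5 known points determine the degree-4 polynomial uniquely.
Write P(x) = ax^4 + bx^3 + cx^2 + dx + e. Substituting each data point gives a linear system:
  16a - 8b + 4c - 2d + e = -56
  a - b + c - d + e = 4
  e = 0
  16a + 8b + 4c + 2d + e = -80
  81a + 27b + 9c + 3d + e = -396
Solving the system yields a = -5, b = 0, c = 3, d = -6, e = 0.
So P(x) = -5x⁴ + 3x² - 6x.
Then P(1) = -8.

-8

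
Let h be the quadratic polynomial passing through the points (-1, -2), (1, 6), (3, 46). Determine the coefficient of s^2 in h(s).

Write h(s) = as^2 + bs + c. Substituting each data point gives a linear system:
  a - b + c = -2
  a + b + c = 6
  9a + 3b + c = 46
Solving the system yields a = 4, b = 4, c = -2.
So h(s) = 4s^2 + 4s - 2.
The leading coefficient is 4.

4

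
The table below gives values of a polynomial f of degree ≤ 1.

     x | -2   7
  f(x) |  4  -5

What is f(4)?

Using the Lagrange interpolation formula with nodes -2, 7:
  L_0(x) = (x - 7) / -9
  L_1(x) = (x + 2) / 9
Then f(x) = 4·L_0(x) - 5·L_1(x).
Expanding and collecting terms gives f(x) = -x + 2.
Evaluating at x = 4: f(4) = -2.

-2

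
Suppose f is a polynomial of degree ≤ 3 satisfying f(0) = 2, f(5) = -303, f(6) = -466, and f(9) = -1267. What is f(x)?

Write f(x) = ax^3 + bx^2 + cx + d. Substituting each data point gives a linear system:
  d = 2
  125a + 25b + 5c + d = -303
  216a + 36b + 6c + d = -466
  729a + 81b + 9c + d = -1267
Solving the system yields a = -1, b = -6, c = -6, d = 2.
So f(x) = -x^3 - 6x^2 - 6x + 2.
Check: f(5) = -303. ✓

f(x) = -x^3 - 6x^2 - 6x + 2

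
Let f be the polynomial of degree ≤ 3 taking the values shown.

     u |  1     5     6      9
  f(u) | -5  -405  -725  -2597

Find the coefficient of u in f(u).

Write f(u) = au^3 + bu^2 + cu + d. Substituting each data point gives a linear system:
  a + b + c + d = -5
  125a + 25b + 5c + d = -405
  216a + 36b + 6c + d = -725
  729a + 81b + 9c + d = -2597
Solving the system yields a = -4, b = 4, c = 0, d = -5.
So f(u) = -4u³ + 4u² - 5.
The coefficient of u is 0.

0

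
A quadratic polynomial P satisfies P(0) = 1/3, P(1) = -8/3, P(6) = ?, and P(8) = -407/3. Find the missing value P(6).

-233/3

The 3 known points determine the degree-2 polynomial uniquely.
Write P(u) = au^2 + bu + c. Substituting each data point gives a linear system:
  c = 1/3
  a + b + c = -8/3
  64a + 8b + c = -407/3
Solving the system yields a = -2, b = -1, c = 1/3.
So P(u) = -2u^2 - u + 1/3.
Then P(6) = -233/3.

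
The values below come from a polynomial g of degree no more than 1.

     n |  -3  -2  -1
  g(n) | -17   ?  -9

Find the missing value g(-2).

The 2 known points determine the degree-1 polynomial uniquely.
Write g(n) = an + b. Substituting each data point gives a linear system:
  -3a + b = -17
  -a + b = -9
Solving the system yields a = 4, b = -5.
So g(n) = 4n - 5.
Then g(-2) = -13.

-13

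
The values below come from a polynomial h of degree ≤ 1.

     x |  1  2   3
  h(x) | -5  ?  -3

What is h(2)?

-4

On equispaced nodes a degree-1 polynomial has vanishing second forward difference, so
  h(1) - 2·h(2) + h(3) = 0.
Substituting the known values and solving for h(2):
  -2·h(2) = 8
  h(2) = -4.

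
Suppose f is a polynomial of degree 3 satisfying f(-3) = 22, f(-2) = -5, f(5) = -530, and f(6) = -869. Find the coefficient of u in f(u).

0

Write f(u) = au^3 + bu^2 + cu + d. Substituting each data point gives a linear system:
  -27a + 9b - 3c + d = 22
  -8a + 4b - 2c + d = -5
  125a + 25b + 5c + d = -530
  216a + 36b + 6c + d = -869
Solving the system yields a = -3, b = -6, c = 0, d = -5.
So f(u) = -3u^3 - 6u^2 - 5.
The coefficient of u is 0.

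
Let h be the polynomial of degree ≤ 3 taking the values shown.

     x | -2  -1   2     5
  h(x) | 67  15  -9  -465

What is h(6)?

-853

Using the Lagrange interpolation formula with nodes -2, -1, 2, 5:
  L_0(x) = (x + 1)(x - 2)(x - 5) / -28
  L_1(x) = (x + 2)(x - 2)(x - 5) / 18
  L_2(x) = (x + 2)(x + 1)(x - 5) / -36
  L_3(x) = (x + 2)(x + 1)(x - 2) / 126
Then h(x) = 67·L_0(x) + 15·L_1(x) - 9·L_2(x) - 465·L_3(x).
Expanding and collecting terms gives h(x) = -5x^3 + 6x^2 + x + 5.
Evaluating at x = 6: h(6) = -853.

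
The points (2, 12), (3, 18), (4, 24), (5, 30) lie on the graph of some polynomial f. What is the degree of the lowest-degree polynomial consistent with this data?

1

Forward differences of the values at u = 2, 3, 4, 5:
  f  : 12  18  24  30
  Δ  : 6  6  6
  Δ^2: 0  0
  Δ^3: 0
The first differences are constant (6) and nonzero, while all higher differences vanish, so the minimal degree is 1.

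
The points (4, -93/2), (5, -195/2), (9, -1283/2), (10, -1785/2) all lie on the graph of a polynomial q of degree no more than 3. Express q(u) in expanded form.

Write q(u) = au^3 + bu^2 + cu + d. Substituting each data point gives a linear system:
  64a + 16b + 4c + d = -93/2
  125a + 25b + 5c + d = -195/2
  729a + 81b + 9c + d = -1283/2
  1000a + 100b + 10c + d = -1785/2
Solving the system yields a = -1, b = 1, c = 1, d = -5/2.
So q(u) = -u^3 + u^2 + u - 5/2.
Check: q(9) = -1283/2. ✓

q(u) = -u^3 + u^2 + u - 5/2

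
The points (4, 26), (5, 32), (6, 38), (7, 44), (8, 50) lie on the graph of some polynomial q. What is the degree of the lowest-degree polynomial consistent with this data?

1

Forward differences of the values at u = 4, 5, 6, 7, 8:
  q  : 26  32  38  44  50
  Δ  : 6  6  6  6
  Δ^2: 0  0  0
  Δ^3: 0  0
  Δ^4: 0
The first differences are constant (6) and nonzero, while all higher differences vanish, so the minimal degree is 1.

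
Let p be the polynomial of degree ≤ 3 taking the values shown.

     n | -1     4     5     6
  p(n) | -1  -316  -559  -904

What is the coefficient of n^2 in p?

Write p(n) = an^3 + bn^2 + cn + d. Substituting each data point gives a linear system:
  -a + b - c + d = -1
  64a + 16b + 4c + d = -316
  125a + 25b + 5c + d = -559
  216a + 36b + 6c + d = -904
Solving the system yields a = -3, b = -6, c = -6, d = -4.
So p(n) = -3n^3 - 6n^2 - 6n - 4.
The coefficient of n^2 is -6.

-6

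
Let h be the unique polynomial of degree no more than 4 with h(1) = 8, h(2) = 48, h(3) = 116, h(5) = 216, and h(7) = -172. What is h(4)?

188

Write h(s) = as^4 + bs^3 + cs^2 + ds + e. Substituting each data point gives a linear system:
  a + b + c + d + e = 8
  16a + 8b + 4c + 2d + e = 48
  81a + 27b + 9c + 3d + e = 116
  625a + 125b + 25c + 5d + e = 216
  2401a + 343b + 49c + 7d + e = -172
Solving the system yields a = -1, b = 6, c = 3, d = 4, e = -4.
So h(s) = -s⁴ + 6s³ + 3s² + 4s - 4.
Then h(4) = 188.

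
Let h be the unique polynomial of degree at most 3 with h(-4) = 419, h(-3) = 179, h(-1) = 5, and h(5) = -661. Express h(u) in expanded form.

Write h(u) = au^3 + bu^2 + cu + d. Substituting each data point gives a linear system:
  -64a + 16b - 4c + d = 419
  -27a + 9b - 3c + d = 179
  -a + b - c + d = 5
  125a + 25b + 5c + d = -661
Solving the system yields a = -6, b = 3, c = 3, d = -1.
So h(u) = -6u³ + 3u² + 3u - 1.
Check: h(5) = -661. ✓

h(u) = -6u^3 + 3u^2 + 3u - 1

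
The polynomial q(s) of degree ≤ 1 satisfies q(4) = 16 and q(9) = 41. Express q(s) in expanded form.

Using the Lagrange interpolation formula with nodes 4, 9:
  L_0(s) = (s - 9) / -5
  L_1(s) = (s - 4) / 5
Then q(s) = 16·L_0(s) + 41·L_1(s).
Expanding and collecting terms gives q(s) = 5s - 4.
Check: q(9) = 41. ✓

q(s) = 5s - 4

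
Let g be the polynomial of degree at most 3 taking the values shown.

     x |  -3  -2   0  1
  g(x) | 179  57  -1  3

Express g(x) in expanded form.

g(x) = -5x^3 + 6x^2 + 3x - 1

Using the Lagrange interpolation formula with nodes -3, -2, 0, 1:
  L_0(x) = (x + 2)x(x - 1) / -12
  L_1(x) = (x + 3)x(x - 1) / 6
  L_2(x) = (x + 3)(x + 2)(x - 1) / -6
  L_3(x) = (x + 3)(x + 2)x / 12
Then g(x) = 179·L_0(x) + 57·L_1(x) - 1·L_2(x) + 3·L_3(x).
Expanding and collecting terms gives g(x) = -5x^3 + 6x^2 + 3x - 1.
Check: g(1) = 3. ✓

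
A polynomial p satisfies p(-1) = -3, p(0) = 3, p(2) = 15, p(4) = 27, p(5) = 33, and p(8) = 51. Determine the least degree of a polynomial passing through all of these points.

1

Divided differences on the nodes -1, 0, 2, 4, 5, 8:
  order 0: -3  3  15  27  33  51
  order 1: 6  6  6  6  6
  order 2: 0  0  0  0
  order 3: 0  0  0
  order 4: 0  0
  order 5: 0
The order-1 divided differences are all 6 (nonzero) and every higher order vanishes, so the data lies on a polynomial of degree exactly 1.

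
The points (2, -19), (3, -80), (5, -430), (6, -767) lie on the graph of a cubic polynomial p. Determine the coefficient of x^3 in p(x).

-4

Write p(x) = ax^3 + bx^2 + cx + d. Substituting each data point gives a linear system:
  8a + 4b + 2c + d = -19
  27a + 9b + 3c + d = -80
  125a + 25b + 5c + d = -430
  216a + 36b + 6c + d = -767
Solving the system yields a = -4, b = 2, c = 5, d = -5.
So p(x) = -4x^3 + 2x^2 + 5x - 5.
The leading coefficient is -4.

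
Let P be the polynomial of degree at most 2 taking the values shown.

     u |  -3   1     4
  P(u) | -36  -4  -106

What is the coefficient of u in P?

-4

Write P(u) = au^2 + bu + c. Substituting each data point gives a linear system:
  9a - 3b + c = -36
  a + b + c = -4
  16a + 4b + c = -106
Solving the system yields a = -6, b = -4, c = 6.
So P(u) = -6u² - 4u + 6.
The coefficient of u is -4.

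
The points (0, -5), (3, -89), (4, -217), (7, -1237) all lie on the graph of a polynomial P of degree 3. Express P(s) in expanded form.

Using the Lagrange interpolation formula with nodes 0, 3, 4, 7:
  L_0(s) = (s - 3)(s - 4)(s - 7) / -84
  L_1(s) = s(s - 4)(s - 7) / 12
  L_2(s) = s(s - 3)(s - 7) / -12
  L_3(s) = s(s - 3)(s - 4) / 84
Then P(s) = -5·L_0(s) - 89·L_1(s) - 217·L_2(s) - 1237·L_3(s).
Expanding and collecting terms gives P(s) = -4s^3 + 3s^2 - s - 5.
Check: P(7) = -1237. ✓

P(s) = -4s^3 + 3s^2 - s - 5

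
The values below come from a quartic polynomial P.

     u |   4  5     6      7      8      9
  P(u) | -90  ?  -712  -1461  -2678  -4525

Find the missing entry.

On equispaced nodes a degree-4 polynomial has vanishing fifth forward difference, so
  - P(4) + 5·P(5) - 10·P(6) + 10·P(7) - 5·P(8) + P(9) = 0.
Substituting the known values and solving for P(5):
  5·P(5) = -1465
  P(5) = -293.

-293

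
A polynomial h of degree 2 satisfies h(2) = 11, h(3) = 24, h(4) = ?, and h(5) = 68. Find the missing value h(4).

43

The 3 known points determine the degree-2 polynomial uniquely.
Write h(t) = at^2 + bt + c. Substituting each data point gives a linear system:
  4a + 2b + c = 11
  9a + 3b + c = 24
  25a + 5b + c = 68
Solving the system yields a = 3, b = -2, c = 3.
So h(t) = 3t^2 - 2t + 3.
Then h(4) = 43.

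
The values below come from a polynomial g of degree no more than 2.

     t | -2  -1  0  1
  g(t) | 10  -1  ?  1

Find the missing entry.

The 3 known points determine the degree-2 polynomial uniquely.
Write g(t) = at^2 + bt + c. Substituting each data point gives a linear system:
  4a - 2b + c = 10
  a - b + c = -1
  a + b + c = 1
Solving the system yields a = 4, b = 1, c = -4.
So g(t) = 4t^2 + t - 4.
Then g(0) = -4.

-4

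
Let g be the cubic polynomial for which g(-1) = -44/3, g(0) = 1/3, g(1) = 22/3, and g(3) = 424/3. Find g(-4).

-1403/3

Write g(x) = ax^3 + bx^2 + cx + d. Substituting each data point gives a linear system:
  -a + b - c + d = -44/3
  d = 1/3
  a + b + c + d = 22/3
  27a + 9b + 3c + d = 424/3
Solving the system yields a = 6, b = -4, c = 5, d = 1/3.
So g(x) = 6x^3 - 4x^2 + 5x + 1/3.
Then g(-4) = -1403/3.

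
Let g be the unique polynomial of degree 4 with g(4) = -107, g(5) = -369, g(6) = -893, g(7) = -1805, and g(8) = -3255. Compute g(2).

15

Forward differences of the values at u = 4, 5, 6, 7, 8:
  g  : -107  -369  -893  -1805  -3255
  Δ  : -262  -524  -912  -1450
  Δ^2: -262  -388  -538
  Δ^3: -126  -150
  Δ^4: -24
The fourth differences are constant, confirming degree 4.
Interpolating (Newton forward form) and evaluating at u = 2 gives g(2) = 15.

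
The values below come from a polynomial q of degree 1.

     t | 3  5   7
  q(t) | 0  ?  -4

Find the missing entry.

The 2 known points determine the degree-1 polynomial uniquely.
Write q(t) = at + b. Substituting each data point gives a linear system:
  3a + b = 0
  7a + b = -4
Solving the system yields a = -1, b = 3.
So q(t) = -t + 3.
Then q(5) = -2.

-2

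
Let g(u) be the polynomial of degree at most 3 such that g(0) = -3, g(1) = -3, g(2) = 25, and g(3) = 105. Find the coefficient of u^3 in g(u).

4

Write g(u) = au^3 + bu^2 + cu + d. Substituting each data point gives a linear system:
  d = -3
  a + b + c + d = -3
  8a + 4b + 2c + d = 25
  27a + 9b + 3c + d = 105
Solving the system yields a = 4, b = 2, c = -6, d = -3.
So g(u) = 4u^3 + 2u^2 - 6u - 3.
The leading coefficient is 4.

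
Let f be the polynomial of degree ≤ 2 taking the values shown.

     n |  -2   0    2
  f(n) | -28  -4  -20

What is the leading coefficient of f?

-5

Write f(n) = an^2 + bn + c. Substituting each data point gives a linear system:
  4a - 2b + c = -28
  c = -4
  4a + 2b + c = -20
Solving the system yields a = -5, b = 2, c = -4.
So f(n) = -5n^2 + 2n - 4.
The leading coefficient is -5.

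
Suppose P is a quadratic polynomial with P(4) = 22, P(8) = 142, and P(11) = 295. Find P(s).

Write P(s) = as^2 + bs + c. Substituting each data point gives a linear system:
  16a + 4b + c = 22
  64a + 8b + c = 142
  121a + 11b + c = 295
Solving the system yields a = 3, b = -6, c = -2.
So P(s) = 3s^2 - 6s - 2.
Check: P(11) = 295. ✓

P(s) = 3s^2 - 6s - 2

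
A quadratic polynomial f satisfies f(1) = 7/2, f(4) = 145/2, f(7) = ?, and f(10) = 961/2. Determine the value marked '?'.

463/2

The 3 known points determine the degree-2 polynomial uniquely.
Write f(n) = an^2 + bn + c. Substituting each data point gives a linear system:
  a + b + c = 7/2
  16a + 4b + c = 145/2
  100a + 10b + c = 961/2
Solving the system yields a = 5, b = -2, c = 1/2.
So f(n) = 5n² - 2n + 1/2.
Then f(7) = 463/2.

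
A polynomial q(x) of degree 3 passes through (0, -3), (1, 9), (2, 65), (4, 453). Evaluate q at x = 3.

Using the Lagrange interpolation formula with nodes 0, 1, 2, 4:
  L_0(x) = (x - 1)(x - 2)(x - 4) / -8
  L_1(x) = x(x - 2)(x - 4) / 3
  L_2(x) = x(x - 1)(x - 4) / -4
  L_3(x) = x(x - 1)(x - 2) / 24
Then q(x) = -3·L_0(x) + 9·L_1(x) + 65·L_2(x) + 453·L_3(x).
Expanding and collecting terms gives q(x) = 6x^3 + 4x^2 + 2x - 3.
Evaluating at x = 3: q(3) = 201.

201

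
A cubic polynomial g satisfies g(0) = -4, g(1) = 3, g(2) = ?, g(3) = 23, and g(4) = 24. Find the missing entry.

On equispaced nodes a degree-3 polynomial has vanishing fourth forward difference, so
  g(0) - 4·g(1) + 6·g(2) - 4·g(3) + g(4) = 0.
Substituting the known values and solving for g(2):
  6·g(2) = 84
  g(2) = 14.

14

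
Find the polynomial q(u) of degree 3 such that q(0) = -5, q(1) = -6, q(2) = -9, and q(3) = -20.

q(u) = -u^3 + 2u^2 - 2u - 5

Write q(u) = au^3 + bu^2 + cu + d. Substituting each data point gives a linear system:
  d = -5
  a + b + c + d = -6
  8a + 4b + 2c + d = -9
  27a + 9b + 3c + d = -20
Solving the system yields a = -1, b = 2, c = -2, d = -5.
So q(u) = -u³ + 2u² - 2u - 5.
Check: q(2) = -9. ✓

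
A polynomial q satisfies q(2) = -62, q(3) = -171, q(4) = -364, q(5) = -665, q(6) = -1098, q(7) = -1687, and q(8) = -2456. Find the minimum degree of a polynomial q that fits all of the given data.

3

Forward differences of the values at x = 2, 3, 4, 5, 6, 7, 8:
  q  : -62  -171  -364  -665  -1098  -1687  -2456
  Δ  : -109  -193  -301  -433  -589  -769
  Δ^2: -84  -108  -132  -156  -180
  Δ^3: -24  -24  -24  -24
  Δ^4: 0  0  0
  Δ^5: 0  0
  Δ^6: 0
The third differences are constant (-24) and nonzero, while all higher differences vanish, so the minimal degree is 3.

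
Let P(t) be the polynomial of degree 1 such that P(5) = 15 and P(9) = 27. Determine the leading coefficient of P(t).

3

Write P(t) = at + b. Substituting each data point gives a linear system:
  5a + b = 15
  9a + b = 27
Solving the system yields a = 3, b = 0.
So P(t) = 3t.
The leading coefficient is 3.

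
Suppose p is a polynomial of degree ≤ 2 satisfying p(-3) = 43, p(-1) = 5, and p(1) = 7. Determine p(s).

Write p(s) = as^2 + bs + c. Substituting each data point gives a linear system:
  9a - 3b + c = 43
  a - b + c = 5
  a + b + c = 7
Solving the system yields a = 5, b = 1, c = 1.
So p(s) = 5s² + s + 1.
Check: p(-3) = 43. ✓

p(s) = 5s^2 + s + 1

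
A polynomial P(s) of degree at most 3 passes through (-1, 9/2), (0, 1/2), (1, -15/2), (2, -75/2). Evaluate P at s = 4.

-471/2

Write P(s) = as^3 + bs^2 + cs + d. Substituting each data point gives a linear system:
  -a + b - c + d = 9/2
  d = 1/2
  a + b + c + d = -15/2
  8a + 4b + 2c + d = -75/2
Solving the system yields a = -3, b = -2, c = -3, d = 1/2.
So P(s) = -3s^3 - 2s^2 - 3s + 1/2.
Then P(4) = -471/2.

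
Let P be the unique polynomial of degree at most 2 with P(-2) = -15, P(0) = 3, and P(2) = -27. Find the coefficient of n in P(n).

-3

Write P(n) = an^2 + bn + c. Substituting each data point gives a linear system:
  4a - 2b + c = -15
  c = 3
  4a + 2b + c = -27
Solving the system yields a = -6, b = -3, c = 3.
So P(n) = -6n^2 - 3n + 3.
The coefficient of n is -3.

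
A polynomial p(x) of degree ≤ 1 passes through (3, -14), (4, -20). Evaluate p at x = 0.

4

Write p(x) = ax + b. Substituting each data point gives a linear system:
  3a + b = -14
  4a + b = -20
Solving the system yields a = -6, b = 4.
So p(x) = -6x + 4.
Then p(0) = 4.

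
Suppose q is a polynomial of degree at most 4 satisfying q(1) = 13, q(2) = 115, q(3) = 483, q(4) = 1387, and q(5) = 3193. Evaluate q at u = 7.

Write q(u) = au^4 + bu^3 + cu^2 + du + e. Substituting each data point gives a linear system:
  a + b + c + d + e = 13
  16a + 8b + 4c + 2d + e = 115
  81a + 27b + 9c + 3d + e = 483
  256a + 64b + 16c + 4d + e = 1387
  625a + 125b + 25c + 5d + e = 3193
Solving the system yields a = 4, b = 5, c = 3, d = -2, e = 3.
So q(u) = 4u^4 + 5u^3 + 3u^2 - 2u + 3.
Then q(7) = 11455.

11455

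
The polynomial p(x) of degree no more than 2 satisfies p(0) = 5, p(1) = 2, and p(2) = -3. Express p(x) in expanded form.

Write p(x) = ax^2 + bx + c. Substituting each data point gives a linear system:
  c = 5
  a + b + c = 2
  4a + 2b + c = -3
Solving the system yields a = -1, b = -2, c = 5.
So p(x) = -x² - 2x + 5.
Check: p(2) = -3. ✓

p(x) = -x^2 - 2x + 5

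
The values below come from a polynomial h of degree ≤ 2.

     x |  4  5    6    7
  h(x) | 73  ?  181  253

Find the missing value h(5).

121

The 3 known points determine the degree-2 polynomial uniquely.
Write h(x) = ax^2 + bx + c. Substituting each data point gives a linear system:
  16a + 4b + c = 73
  36a + 6b + c = 181
  49a + 7b + c = 253
Solving the system yields a = 6, b = -6, c = 1.
So h(x) = 6x^2 - 6x + 1.
Then h(5) = 121.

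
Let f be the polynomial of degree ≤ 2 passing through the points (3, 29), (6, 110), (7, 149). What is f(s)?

f(s) = 3s^2 + 2

Using the Lagrange interpolation formula with nodes 3, 6, 7:
  L_0(s) = (s - 6)(s - 7) / 12
  L_1(s) = (s - 3)(s - 7) / -3
  L_2(s) = (s - 3)(s - 6) / 4
Then f(s) = 29·L_0(s) + 110·L_1(s) + 149·L_2(s).
Expanding and collecting terms gives f(s) = 3s² + 2.
Check: f(7) = 149. ✓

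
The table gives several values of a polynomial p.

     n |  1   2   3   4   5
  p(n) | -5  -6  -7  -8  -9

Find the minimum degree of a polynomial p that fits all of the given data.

1

Forward differences of the values at n = 1, 2, 3, 4, 5:
  p  : -5  -6  -7  -8  -9
  Δ  : -1  -1  -1  -1
  Δ^2: 0  0  0
  Δ^3: 0  0
  Δ^4: 0
The first differences are constant (-1) and nonzero, while all higher differences vanish, so the minimal degree is 1.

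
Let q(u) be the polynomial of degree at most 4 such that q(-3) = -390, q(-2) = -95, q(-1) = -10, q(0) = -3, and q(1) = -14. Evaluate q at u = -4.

Using the Lagrange interpolation formula with nodes -3, -2, -1, 0, 1:
  L_0(u) = (u + 2)(u + 1)u(u - 1) / 24
  L_1(u) = (u + 3)(u + 1)u(u - 1) / -6
  L_2(u) = (u + 3)(u + 2)u(u - 1) / 4
  L_3(u) = (u + 3)(u + 2)(u + 1)(u - 1) / -6
  L_4(u) = (u + 3)(u + 2)(u + 1)u / 24
Then q(u) = -390·L_0(u) - 95·L_1(u) - 10·L_2(u) - 3·L_3(u) - 14·L_4(u).
Expanding and collecting terms gives q(u) = -3u⁴ + 4u³ - 6u² - 6u - 3.
Evaluating at u = -4: q(-4) = -1099.

-1099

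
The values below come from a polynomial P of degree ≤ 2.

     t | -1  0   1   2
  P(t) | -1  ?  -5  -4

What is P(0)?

The 3 known points determine the degree-2 polynomial uniquely.
Write P(t) = at^2 + bt + c. Substituting each data point gives a linear system:
  a - b + c = -1
  a + b + c = -5
  4a + 2b + c = -4
Solving the system yields a = 1, b = -2, c = -4.
So P(t) = t^2 - 2t - 4.
Then P(0) = -4.

-4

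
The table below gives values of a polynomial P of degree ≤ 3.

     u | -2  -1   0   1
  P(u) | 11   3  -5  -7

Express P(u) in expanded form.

P(u) = u^3 + 3u^2 - 6u - 5

Using the Lagrange interpolation formula with nodes -2, -1, 0, 1:
  L_0(u) = (u + 1)u(u - 1) / -6
  L_1(u) = (u + 2)u(u - 1) / 2
  L_2(u) = (u + 2)(u + 1)(u - 1) / -2
  L_3(u) = (u + 2)(u + 1)u / 6
Then P(u) = 11·L_0(u) + 3·L_1(u) - 5·L_2(u) - 7·L_3(u).
Expanding and collecting terms gives P(u) = u^3 + 3u^2 - 6u - 5.
Check: P(1) = -7. ✓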